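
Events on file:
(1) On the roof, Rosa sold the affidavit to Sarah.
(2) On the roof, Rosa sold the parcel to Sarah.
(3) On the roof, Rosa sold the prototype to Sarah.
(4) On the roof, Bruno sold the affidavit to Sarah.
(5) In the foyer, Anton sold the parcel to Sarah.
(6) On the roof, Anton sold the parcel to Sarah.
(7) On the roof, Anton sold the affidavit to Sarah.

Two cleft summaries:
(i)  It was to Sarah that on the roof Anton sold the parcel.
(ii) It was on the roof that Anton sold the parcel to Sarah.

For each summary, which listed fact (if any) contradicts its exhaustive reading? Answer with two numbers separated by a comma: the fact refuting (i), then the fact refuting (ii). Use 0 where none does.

Summary (i) focuses "Sarah" (the recipient); background same agent, thing, setting (Anton / the parcel / on the roof). No fact matches that background with a different recipient, so 0.
Summary (ii) focuses "on the roof" (the setting); background same agent, thing, recipient (Anton / the parcel / Sarah). Fact (5) matches that background with setting = in the foyer — refutes (ii).

0, 5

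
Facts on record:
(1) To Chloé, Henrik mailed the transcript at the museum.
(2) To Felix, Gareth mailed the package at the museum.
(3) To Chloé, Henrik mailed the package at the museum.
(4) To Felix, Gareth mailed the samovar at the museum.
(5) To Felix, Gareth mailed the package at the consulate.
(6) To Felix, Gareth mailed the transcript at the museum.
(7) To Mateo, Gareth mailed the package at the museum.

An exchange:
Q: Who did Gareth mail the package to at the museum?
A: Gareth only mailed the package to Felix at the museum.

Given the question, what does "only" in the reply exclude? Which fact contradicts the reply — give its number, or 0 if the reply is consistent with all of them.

Answering "Who did ... to ...?" puts focus on the recipient — here, "Felix".
"Only" then excludes alternative recipients while the background — Gareth as agent and the package as thing and at the museum as setting — is held fixed.
Fact (7) shares the background with a different recipient (Mateo) — counterexample.
(Fact (5) would refute a reading with focus on the setting — but that is not what the question asks.)

7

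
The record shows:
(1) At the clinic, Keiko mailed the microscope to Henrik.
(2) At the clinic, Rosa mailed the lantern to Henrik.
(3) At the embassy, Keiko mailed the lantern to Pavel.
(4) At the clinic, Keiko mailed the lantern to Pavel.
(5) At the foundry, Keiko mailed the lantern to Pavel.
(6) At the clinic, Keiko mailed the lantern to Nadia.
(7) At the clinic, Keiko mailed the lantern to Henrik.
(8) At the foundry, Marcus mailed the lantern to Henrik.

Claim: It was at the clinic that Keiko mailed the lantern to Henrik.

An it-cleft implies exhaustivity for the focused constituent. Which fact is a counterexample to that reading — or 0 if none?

0

The cleft puts "at the clinic" in focus and presupposes the open proposition with agent = Keiko, thing = the lantern, recipient = Henrik.
Exhaustivity: at the clinic is the only setting satisfying that background.
No listed fact matches the background with a different setting. Exhaustivity holds.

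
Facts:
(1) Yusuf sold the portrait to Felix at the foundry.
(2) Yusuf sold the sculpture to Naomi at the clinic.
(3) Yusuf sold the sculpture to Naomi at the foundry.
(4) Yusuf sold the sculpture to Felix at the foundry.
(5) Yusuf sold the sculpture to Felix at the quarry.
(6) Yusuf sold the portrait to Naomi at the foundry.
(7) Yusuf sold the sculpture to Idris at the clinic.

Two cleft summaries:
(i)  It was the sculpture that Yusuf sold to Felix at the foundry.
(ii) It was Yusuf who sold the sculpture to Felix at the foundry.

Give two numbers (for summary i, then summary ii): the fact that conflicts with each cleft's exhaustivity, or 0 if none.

(i): focus "the sculpture". Looking for agent = Yusuf, recipient = Felix, setting = at the foundry with some other thing — fact (1) has the portrait there. Refuted.
(ii): focus "Yusuf". No fact shares thing = the sculpture, recipient = Felix, setting = at the foundry with a different agent. 0.

1, 0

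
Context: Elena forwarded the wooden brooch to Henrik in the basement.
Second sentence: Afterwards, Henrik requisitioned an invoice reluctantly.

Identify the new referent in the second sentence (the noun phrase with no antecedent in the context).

"Henrik" in the second sentence is given — already mentioned in the context.
"an invoice" has no antecedent in the context; it is discourse-new (the indefinite article also signals a new referent).

an invoice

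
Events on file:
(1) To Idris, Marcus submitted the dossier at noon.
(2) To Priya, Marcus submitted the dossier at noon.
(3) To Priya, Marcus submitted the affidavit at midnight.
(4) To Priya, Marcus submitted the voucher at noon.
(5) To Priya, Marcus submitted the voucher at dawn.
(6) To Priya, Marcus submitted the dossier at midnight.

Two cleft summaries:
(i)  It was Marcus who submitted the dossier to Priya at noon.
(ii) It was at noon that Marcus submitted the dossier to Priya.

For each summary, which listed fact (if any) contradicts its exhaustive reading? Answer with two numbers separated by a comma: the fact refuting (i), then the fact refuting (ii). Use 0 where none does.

0, 6

(i): focus "Marcus". No fact shares same thing, recipient, setting (the dossier / Priya / at noon) with a different agent. 0.
(ii): focus "at noon". Looking for same agent, thing, recipient (Marcus / the dossier / Priya) with some other setting — fact (6) has at midnight there. Refuted.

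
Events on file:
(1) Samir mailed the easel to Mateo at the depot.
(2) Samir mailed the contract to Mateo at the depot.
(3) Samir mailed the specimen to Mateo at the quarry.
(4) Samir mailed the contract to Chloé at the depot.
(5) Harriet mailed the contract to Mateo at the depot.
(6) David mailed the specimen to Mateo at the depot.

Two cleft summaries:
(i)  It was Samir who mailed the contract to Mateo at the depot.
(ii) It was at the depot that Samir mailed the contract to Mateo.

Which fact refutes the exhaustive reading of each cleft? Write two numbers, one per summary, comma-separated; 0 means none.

5, 0

(i): focus "Samir". Looking for the contract as thing and Mateo as recipient and at the depot as setting with some other agent — fact (5) has Harriet there. Refuted.
(ii): focus "at the depot". No fact shares Samir as agent and the contract as thing and Mateo as recipient with a different setting. 0.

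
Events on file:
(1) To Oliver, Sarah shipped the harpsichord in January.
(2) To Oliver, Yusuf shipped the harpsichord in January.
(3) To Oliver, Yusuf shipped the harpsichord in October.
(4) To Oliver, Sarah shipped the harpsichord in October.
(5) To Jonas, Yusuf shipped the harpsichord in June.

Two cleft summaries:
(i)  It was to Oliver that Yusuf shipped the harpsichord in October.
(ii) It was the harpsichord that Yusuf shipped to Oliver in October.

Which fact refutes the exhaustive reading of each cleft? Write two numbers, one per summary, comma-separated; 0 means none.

0, 0

Summary (i) focuses "Oliver" (the recipient); background agent = Yusuf, thing = the harpsichord, setting = in October. No fact matches that background with a different recipient, so 0.
Summary (ii) focuses "the harpsichord" (the thing); background agent = Yusuf, recipient = Oliver, setting = in October. No fact matches that background with a different thing, so 0.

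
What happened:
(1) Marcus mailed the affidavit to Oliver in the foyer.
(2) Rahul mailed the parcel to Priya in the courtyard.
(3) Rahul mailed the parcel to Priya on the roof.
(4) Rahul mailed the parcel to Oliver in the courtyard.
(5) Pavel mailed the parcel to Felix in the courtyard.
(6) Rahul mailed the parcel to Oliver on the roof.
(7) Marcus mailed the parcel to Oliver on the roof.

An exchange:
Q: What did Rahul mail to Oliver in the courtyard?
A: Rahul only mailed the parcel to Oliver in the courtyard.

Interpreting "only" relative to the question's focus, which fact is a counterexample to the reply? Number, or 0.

Answering "What did ...?" puts focus on the thing — here, "the parcel".
So "only" ranges over things; the rest (Rahul as agent and Oliver as recipient and in the courtyard as setting) is presupposed.
No listed fact shares that background with another thing. Nothing contradicts the reply.
(Fact (6) would refute a reading with focus on the setting — but that is not what the question asks.)

0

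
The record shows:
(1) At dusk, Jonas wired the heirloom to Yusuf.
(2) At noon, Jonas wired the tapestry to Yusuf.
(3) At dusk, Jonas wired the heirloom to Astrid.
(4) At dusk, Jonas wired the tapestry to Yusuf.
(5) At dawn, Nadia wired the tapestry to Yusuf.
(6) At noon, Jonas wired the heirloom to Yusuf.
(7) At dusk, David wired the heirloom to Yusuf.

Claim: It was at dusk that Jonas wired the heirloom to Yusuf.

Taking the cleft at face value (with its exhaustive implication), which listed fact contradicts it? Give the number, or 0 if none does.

6

The cleft puts "at dusk" in focus and presupposes the open proposition with Jonas as agent and the heirloom as thing and Yusuf as recipient.
Exhaustivity: at dusk is the only setting satisfying that background.
But fact (6) also has Jonas as agent and the heirloom as thing and Yusuf as recipient, with setting = at noon — so the exhaustive reading fails.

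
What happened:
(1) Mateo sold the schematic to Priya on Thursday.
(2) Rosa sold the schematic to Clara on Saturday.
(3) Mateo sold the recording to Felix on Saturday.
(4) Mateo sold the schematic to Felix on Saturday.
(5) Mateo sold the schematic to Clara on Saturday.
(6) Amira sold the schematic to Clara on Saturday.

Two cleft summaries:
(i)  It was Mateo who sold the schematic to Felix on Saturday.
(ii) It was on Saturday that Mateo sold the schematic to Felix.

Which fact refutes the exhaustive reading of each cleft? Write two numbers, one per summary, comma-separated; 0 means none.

Summary (i) focuses "Mateo" (the agent); background thing = the schematic, recipient = Felix, setting = on Saturday. No fact matches that background with a different agent, so 0.
Summary (ii) focuses "on Saturday" (the setting); background agent = Mateo, thing = the schematic, recipient = Felix. No fact matches that background with a different setting, so 0.

0, 0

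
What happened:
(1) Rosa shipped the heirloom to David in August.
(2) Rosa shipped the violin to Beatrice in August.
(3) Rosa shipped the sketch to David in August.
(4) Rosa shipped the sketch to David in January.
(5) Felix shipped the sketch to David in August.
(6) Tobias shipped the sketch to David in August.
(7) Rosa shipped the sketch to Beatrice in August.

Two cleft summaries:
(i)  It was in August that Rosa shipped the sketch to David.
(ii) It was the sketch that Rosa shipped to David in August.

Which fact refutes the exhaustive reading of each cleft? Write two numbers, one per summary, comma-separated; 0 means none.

Summary (i) focuses "in August" (the setting); background same agent, thing, recipient (Rosa / the sketch / David). Fact (4) matches that background with setting = in January — refutes (i).
Summary (ii) focuses "the sketch" (the thing); background same agent, recipient, setting (Rosa / David / in August). Fact (1) matches that background with thing = the heirloom — refutes (ii).

4, 1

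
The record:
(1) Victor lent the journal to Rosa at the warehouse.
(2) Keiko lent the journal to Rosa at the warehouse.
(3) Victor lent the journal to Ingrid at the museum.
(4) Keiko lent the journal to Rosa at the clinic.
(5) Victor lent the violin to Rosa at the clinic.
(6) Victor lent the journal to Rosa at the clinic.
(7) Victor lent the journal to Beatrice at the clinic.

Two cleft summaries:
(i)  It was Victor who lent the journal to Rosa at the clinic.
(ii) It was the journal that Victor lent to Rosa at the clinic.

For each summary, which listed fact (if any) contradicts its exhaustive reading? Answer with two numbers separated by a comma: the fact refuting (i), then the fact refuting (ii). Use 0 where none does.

Summary (i) focuses "Victor" (the agent); background thing = the journal, recipient = Rosa, setting = at the clinic. Fact (4) matches that background with agent = Keiko — refutes (i).
Summary (ii) focuses "the journal" (the thing); background agent = Victor, recipient = Rosa, setting = at the clinic. Fact (5) matches that background with thing = the violin — refutes (ii).

4, 5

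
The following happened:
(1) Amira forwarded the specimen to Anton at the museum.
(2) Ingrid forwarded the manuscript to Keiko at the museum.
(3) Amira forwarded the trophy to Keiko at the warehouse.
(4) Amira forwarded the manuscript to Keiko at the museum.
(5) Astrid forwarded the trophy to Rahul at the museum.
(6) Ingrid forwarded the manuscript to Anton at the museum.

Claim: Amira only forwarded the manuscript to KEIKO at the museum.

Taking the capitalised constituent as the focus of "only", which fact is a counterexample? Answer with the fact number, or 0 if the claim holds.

Focus (in capitals) is "Keiko" — the recipient. "Only" excludes alternative recipients while holding fixed agent = Amira, thing = the manuscript, setting = at the museum.
No fact matches agent = Amira, thing = the manuscript, setting = at the museum with a different recipient — every other fact differs on at least one backgrounded slot. So no fact refutes it.

0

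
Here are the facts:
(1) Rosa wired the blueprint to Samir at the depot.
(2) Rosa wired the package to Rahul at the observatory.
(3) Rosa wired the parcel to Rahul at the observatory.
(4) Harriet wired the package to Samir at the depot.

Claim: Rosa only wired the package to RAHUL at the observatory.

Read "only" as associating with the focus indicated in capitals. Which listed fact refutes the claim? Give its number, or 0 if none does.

0

The capitals mark "Rahul" as focus. So "only" rules out other recipients, with the rest (same agent, thing, setting (Rosa / the package / at the observatory)) as background.
Every other fact changes something in the background, not just the recipient. Nothing refutes the claim.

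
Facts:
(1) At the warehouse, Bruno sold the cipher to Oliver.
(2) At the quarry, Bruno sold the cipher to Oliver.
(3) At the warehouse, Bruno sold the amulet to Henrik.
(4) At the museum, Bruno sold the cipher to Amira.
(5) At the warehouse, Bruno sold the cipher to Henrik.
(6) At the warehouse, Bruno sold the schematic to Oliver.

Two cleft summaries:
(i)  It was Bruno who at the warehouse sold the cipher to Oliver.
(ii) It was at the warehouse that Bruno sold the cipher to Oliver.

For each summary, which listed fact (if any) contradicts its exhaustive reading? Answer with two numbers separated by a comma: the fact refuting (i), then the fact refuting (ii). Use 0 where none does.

0, 2

Summary (i) focuses "Bruno" (the agent); background same thing, recipient, setting (the cipher / Oliver / at the warehouse). No fact matches that background with a different agent, so 0.
Summary (ii) focuses "at the warehouse" (the setting); background same agent, thing, recipient (Bruno / the cipher / Oliver). Fact (2) matches that background with setting = at the quarry — refutes (ii).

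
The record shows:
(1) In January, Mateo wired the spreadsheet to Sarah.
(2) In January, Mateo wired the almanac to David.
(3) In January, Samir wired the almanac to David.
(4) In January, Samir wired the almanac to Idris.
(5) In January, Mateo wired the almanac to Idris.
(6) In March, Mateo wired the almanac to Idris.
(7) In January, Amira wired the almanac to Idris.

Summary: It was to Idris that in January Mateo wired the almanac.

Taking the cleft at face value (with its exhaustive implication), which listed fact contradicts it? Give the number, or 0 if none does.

2

Focus of the cleft: "Idris" (the recipient). Presupposed background: agent = Mateo, thing = the almanac, setting = in January.
The exhaustive reading says no other recipient fits that background.
Fact (2) shares the background but with recipient = David; exhaustivity is violated.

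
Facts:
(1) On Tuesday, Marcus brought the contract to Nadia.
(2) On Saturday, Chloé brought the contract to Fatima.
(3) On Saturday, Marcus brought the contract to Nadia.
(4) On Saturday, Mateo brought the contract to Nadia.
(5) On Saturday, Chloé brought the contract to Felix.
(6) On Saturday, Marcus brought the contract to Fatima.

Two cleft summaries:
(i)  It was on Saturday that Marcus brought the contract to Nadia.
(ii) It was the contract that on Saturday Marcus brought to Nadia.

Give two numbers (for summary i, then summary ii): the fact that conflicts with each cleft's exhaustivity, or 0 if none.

Summary (i) focuses "on Saturday" (the setting); background same agent, thing, recipient (Marcus / the contract / Nadia). Fact (1) matches that background with setting = on Tuesday — refutes (i).
Summary (ii) focuses "the contract" (the thing); background same agent, recipient, setting (Marcus / Nadia / on Saturday). No fact matches that background with a different thing, so 0.

1, 0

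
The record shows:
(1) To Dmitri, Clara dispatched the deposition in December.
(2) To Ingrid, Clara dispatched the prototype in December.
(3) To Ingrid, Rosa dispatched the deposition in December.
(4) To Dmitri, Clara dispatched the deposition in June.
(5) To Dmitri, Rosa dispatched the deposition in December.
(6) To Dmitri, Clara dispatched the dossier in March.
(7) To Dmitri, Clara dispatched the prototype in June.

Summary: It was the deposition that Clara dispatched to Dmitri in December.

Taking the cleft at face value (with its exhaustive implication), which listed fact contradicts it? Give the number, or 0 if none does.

Focus of the cleft: "the deposition" (the thing). Presupposed background: Clara as agent and Dmitri as recipient and in December as setting.
Exhaustivity: the deposition is the only thing satisfying that background.
Every other fact differs from the presupposition on some backgrounded slot, so none challenges the exhaustivity.

0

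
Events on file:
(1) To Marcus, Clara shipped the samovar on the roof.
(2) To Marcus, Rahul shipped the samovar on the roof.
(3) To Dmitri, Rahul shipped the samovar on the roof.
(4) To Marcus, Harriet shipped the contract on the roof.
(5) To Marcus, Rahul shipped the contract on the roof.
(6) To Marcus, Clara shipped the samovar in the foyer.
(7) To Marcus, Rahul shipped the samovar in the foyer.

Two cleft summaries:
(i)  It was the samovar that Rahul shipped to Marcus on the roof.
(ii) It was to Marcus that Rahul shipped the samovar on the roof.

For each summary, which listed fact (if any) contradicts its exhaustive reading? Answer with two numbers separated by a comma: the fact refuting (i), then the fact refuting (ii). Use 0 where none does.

(i): focus "the samovar". Looking for Rahul as agent and Marcus as recipient and on the roof as setting with some other thing — fact (5) has the contract there. Refuted.
(ii): focus "Marcus". Looking for Rahul as agent and the samovar as thing and on the roof as setting with some other recipient — fact (3) has Dmitri there. Refuted.

5, 3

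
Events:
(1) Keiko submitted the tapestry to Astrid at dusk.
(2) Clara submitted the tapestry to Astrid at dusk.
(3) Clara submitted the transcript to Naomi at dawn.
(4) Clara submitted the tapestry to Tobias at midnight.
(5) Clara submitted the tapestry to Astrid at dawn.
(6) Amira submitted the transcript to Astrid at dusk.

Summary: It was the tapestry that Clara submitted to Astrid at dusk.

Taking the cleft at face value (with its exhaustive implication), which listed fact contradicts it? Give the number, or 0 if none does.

Focus of the cleft: "the tapestry" (the thing). Presupposed background: Clara as agent and Astrid as recipient and at dusk as setting.
The exhaustive reading says no other thing fits that background.
No listed fact matches the background with a different thing. Exhaustivity holds.

0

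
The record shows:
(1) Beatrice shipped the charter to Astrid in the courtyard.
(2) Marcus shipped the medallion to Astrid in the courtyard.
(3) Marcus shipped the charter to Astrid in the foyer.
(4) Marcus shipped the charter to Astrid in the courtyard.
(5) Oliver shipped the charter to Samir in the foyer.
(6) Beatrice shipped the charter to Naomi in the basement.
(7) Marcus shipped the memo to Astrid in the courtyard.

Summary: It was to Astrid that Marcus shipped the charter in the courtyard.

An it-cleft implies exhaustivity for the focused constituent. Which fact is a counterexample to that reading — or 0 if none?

0

The cleft puts "Astrid" in focus and presupposes the open proposition with Marcus as agent and the charter as thing and in the courtyard as setting.
The exhaustive reading says no other recipient fits that background.
Every other fact differs from the presupposition on some backgrounded slot, so none challenges the exhaustivity.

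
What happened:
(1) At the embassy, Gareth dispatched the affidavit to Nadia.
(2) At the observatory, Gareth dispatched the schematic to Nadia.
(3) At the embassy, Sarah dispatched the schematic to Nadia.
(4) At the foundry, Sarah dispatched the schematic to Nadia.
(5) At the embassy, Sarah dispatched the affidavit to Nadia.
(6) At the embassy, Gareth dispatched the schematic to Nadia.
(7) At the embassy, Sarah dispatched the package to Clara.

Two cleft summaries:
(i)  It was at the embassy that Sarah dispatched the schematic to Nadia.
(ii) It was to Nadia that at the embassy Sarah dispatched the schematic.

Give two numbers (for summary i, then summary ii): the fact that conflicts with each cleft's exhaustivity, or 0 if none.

(i): focus "at the embassy". Looking for same agent, thing, recipient (Sarah / the schematic / Nadia) with some other setting — fact (4) has at the foundry there. Refuted.
(ii): focus "Nadia". No fact shares same agent, thing, setting (Sarah / the schematic / at the embassy) with a different recipient. 0.

4, 0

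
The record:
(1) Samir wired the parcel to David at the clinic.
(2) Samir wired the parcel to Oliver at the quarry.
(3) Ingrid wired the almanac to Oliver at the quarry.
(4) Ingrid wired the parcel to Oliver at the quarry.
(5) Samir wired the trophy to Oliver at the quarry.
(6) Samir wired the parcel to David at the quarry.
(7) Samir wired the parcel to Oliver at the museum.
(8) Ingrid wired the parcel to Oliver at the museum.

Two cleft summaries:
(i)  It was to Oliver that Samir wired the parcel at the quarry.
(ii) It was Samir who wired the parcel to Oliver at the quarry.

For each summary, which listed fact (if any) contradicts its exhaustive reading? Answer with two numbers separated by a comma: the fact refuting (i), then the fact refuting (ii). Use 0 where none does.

6, 4

(i): focus "Oliver". Looking for Samir as agent and the parcel as thing and at the quarry as setting with some other recipient — fact (6) has David there. Refuted.
(ii): focus "Samir". Looking for the parcel as thing and Oliver as recipient and at the quarry as setting with some other agent — fact (4) has Ingrid there. Refuted.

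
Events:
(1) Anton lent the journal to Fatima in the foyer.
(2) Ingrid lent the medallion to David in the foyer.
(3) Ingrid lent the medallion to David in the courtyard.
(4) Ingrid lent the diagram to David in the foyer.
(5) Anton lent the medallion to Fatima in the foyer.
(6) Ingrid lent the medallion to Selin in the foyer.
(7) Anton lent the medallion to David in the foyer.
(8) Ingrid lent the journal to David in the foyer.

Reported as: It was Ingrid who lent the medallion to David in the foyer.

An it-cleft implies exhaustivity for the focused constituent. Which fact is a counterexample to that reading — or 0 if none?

The cleft puts "Ingrid" in focus and presupposes the open proposition with thing = the medallion, recipient = David, setting = in the foyer.
The exhaustive reading says no other agent fits that background.
But fact (7) also has thing = the medallion, recipient = David, setting = in the foyer, with agent = Anton — so the exhaustive reading fails.

7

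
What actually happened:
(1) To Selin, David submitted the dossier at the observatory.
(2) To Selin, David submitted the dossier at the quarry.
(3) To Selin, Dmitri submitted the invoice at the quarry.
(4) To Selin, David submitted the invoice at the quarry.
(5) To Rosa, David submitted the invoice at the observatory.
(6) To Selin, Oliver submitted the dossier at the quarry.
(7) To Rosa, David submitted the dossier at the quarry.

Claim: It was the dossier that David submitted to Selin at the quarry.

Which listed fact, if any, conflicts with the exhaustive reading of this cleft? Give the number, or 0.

Focus of the cleft: "the dossier" (the thing). Presupposed background: same agent, recipient, setting (David / Selin / at the quarry).
The exhaustive reading says no other thing fits that background.
But fact (4) also has same agent, recipient, setting (David / Selin / at the quarry), with thing = the invoice — so the exhaustive reading fails.

4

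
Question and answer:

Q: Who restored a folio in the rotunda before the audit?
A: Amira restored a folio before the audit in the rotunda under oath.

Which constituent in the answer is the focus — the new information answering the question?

The wh-word "who" asks about the subject (agent).
In the answer, "a folio", "before the audit" and "in the rotunda" are given — repeated from the question.
"under oath" is also new, but it specifies the manner, which is not what the question asks about — so it is not the focus.
The constituent filling the subject (agent) gap is "Amira"; that is the focus.

Amira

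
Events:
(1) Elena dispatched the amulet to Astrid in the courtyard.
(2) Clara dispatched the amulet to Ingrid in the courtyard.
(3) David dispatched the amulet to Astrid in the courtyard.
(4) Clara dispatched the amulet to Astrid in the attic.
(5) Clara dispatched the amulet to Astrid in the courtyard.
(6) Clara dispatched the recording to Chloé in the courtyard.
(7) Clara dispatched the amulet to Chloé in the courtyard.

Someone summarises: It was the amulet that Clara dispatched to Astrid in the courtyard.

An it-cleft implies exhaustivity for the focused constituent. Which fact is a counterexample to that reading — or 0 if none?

The cleft puts "the amulet" in focus and presupposes the open proposition with agent = Clara, recipient = Astrid, setting = in the courtyard.
The exhaustive reading says no other thing fits that background.
No listed fact matches the background with a different thing. Exhaustivity holds.

0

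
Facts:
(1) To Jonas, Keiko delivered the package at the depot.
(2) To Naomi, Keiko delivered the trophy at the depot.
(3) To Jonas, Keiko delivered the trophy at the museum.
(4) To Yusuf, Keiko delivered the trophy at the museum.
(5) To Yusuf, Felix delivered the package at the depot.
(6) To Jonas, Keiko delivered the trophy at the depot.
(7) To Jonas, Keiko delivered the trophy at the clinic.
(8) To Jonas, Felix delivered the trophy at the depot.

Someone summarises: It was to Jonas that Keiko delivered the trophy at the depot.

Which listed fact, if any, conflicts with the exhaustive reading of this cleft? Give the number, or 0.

The cleft puts "Jonas" in focus and presupposes the open proposition with Keiko as agent and the trophy as thing and at the depot as setting.
The exhaustive reading says no other recipient fits that background.
But fact (2) also has Keiko as agent and the trophy as thing and at the depot as setting, with recipient = Naomi — so the exhaustive reading fails.

2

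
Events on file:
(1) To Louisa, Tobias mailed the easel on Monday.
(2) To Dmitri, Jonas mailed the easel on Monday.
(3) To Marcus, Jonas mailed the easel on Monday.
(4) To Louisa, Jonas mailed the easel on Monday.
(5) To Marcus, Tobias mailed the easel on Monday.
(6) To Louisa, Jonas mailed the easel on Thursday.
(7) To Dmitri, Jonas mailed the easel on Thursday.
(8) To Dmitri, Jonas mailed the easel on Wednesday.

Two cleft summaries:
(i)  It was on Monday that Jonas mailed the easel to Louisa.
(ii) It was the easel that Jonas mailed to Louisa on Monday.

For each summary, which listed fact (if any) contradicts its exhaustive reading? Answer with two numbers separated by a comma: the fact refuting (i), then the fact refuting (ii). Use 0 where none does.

(i): focus "on Monday". Looking for agent = Jonas, thing = the easel, recipient = Louisa with some other setting — fact (6) has on Thursday there. Refuted.
(ii): focus "the easel". No fact shares agent = Jonas, recipient = Louisa, setting = on Monday with a different thing. 0.

6, 0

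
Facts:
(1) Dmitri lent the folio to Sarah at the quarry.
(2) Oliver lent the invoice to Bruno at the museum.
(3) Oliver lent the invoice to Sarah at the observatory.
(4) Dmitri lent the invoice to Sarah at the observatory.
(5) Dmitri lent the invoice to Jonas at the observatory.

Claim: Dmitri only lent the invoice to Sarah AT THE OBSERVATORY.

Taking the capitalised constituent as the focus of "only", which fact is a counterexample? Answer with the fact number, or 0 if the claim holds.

0

The capitals mark "at the observatory" as focus. So "only" rules out other settings, with the rest (Dmitri as agent and the invoice as thing and Sarah as recipient) as background.
No fact matches Dmitri as agent and the invoice as thing and Sarah as recipient with a different setting — every other fact differs on at least one backgrounded slot. So no fact refutes it.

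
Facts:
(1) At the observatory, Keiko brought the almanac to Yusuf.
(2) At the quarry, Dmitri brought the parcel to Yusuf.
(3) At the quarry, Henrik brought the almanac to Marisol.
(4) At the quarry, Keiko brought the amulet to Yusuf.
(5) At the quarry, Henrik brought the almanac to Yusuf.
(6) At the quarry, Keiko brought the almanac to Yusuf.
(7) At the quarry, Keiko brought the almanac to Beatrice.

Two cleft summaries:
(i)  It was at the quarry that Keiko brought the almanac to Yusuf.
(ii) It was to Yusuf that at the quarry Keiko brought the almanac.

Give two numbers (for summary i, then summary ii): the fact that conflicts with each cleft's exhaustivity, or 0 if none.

(i): focus "at the quarry". Looking for same agent, thing, recipient (Keiko / the almanac / Yusuf) with some other setting — fact (1) has at the observatory there. Refuted.
(ii): focus "Yusuf". Looking for same agent, thing, setting (Keiko / the almanac / at the quarry) with some other recipient — fact (7) has Beatrice there. Refuted.

1, 7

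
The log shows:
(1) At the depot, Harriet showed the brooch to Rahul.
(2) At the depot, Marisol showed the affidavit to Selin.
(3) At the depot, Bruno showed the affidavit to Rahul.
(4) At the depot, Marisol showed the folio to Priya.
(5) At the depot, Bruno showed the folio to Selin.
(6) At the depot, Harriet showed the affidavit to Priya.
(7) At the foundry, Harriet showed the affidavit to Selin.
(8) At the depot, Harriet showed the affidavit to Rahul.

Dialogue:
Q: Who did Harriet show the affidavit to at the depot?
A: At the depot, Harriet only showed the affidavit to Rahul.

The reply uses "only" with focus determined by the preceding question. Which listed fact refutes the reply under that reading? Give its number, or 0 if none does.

The question "Who did ... to ...?" targets the recipient, so in the reply the focus falls on "Rahul".
So "only" ranges over recipients; the rest (agent = Harriet, thing = the affidavit, setting = at the depot) is presupposed.
Fact (6) keeps agent = Harriet, thing = the affidavit, setting = at the depot but has recipient = Priya; that refutes the reply.
(Fact (1) would refute a reading with focus on the thing — but that is not what the question asks.)

6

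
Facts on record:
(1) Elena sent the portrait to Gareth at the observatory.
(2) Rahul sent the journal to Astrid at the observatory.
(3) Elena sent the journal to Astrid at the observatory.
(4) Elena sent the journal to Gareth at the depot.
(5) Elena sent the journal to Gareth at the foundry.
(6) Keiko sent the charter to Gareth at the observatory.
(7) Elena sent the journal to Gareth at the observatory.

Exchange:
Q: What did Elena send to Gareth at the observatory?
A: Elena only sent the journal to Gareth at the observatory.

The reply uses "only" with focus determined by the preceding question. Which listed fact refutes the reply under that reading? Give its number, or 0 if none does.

Answering "What did ...?" puts focus on the thing — here, "the journal".
So "only" ranges over things; the rest (agent = Elena, recipient = Gareth, setting = at the observatory) is presupposed.
Fact (1) shares the background with a different thing (the portrait) — counterexample.
(Fact (3) would refute a reading with focus on the recipient — but that is not what the question asks.)

1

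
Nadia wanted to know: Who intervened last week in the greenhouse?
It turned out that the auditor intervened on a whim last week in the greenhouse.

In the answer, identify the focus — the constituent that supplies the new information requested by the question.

the auditor

The wh-word "who" asks about the subject (agent).
In the answer, "in the greenhouse" and "last week" are given — repeated from the question.
"on a whim" is also new, but it specifies the manner, which is not what the question asks about — so it is not the focus.
The constituent filling the subject (agent) gap is "the auditor"; that is the focus.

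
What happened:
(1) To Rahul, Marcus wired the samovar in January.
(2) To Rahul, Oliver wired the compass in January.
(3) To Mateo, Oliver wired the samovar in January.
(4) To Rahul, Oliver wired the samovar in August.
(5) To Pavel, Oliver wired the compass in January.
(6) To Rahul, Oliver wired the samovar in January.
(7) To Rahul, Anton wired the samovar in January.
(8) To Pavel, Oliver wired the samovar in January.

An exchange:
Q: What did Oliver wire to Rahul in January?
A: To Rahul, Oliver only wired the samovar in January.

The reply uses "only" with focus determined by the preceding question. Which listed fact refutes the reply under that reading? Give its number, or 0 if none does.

The question "What did ...?" targets the thing, so in the reply the focus falls on "the samovar".
So "only" ranges over things; the rest (agent = Oliver, recipient = Rahul, setting = in January) is presupposed.
Fact (2) shares the background with a different thing (the compass) — counterexample.
(Fact (3) would refute a reading with focus on the recipient — but that is not what the question asks.)

2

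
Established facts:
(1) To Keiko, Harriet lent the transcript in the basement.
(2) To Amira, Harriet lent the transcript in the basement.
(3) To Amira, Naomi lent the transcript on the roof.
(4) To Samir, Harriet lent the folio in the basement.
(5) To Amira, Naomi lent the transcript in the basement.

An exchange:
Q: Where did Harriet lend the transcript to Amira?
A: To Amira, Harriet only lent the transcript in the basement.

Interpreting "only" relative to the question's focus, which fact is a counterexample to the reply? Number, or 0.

Answering "Where did ...?" puts focus on the setting — here, "in the basement".
So "only" ranges over settings; the rest (same agent, thing, recipient (Harriet / the transcript / Amira)) is presupposed.
No listed fact shares that background with another setting. Nothing contradicts the reply.
(Fact (1) would refute a reading with focus on the recipient — but that is not what the question asks.)

0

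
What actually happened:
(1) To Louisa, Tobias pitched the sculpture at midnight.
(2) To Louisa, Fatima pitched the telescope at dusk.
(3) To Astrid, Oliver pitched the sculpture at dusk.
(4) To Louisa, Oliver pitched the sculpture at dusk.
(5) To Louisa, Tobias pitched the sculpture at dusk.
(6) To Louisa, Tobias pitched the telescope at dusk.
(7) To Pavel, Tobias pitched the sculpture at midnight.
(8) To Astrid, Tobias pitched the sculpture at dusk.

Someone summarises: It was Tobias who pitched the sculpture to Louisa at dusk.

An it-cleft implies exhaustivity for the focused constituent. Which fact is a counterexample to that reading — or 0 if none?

Focus of the cleft: "Tobias" (the agent). Presupposed background: the sculpture as thing and Louisa as recipient and at dusk as setting.
The exhaustive reading says no other agent fits that background.
But fact (4) also has the sculpture as thing and Louisa as recipient and at dusk as setting, with agent = Oliver — so the exhaustive reading fails.

4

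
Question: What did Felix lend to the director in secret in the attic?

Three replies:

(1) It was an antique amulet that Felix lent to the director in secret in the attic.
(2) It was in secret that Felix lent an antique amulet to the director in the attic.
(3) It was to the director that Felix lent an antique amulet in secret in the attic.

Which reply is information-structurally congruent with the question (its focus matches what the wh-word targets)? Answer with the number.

The question word "what" targets the direct object.
Option (1) clefts "an antique amulet" — that matches what the question asks about.
Option (2) clefts "in secret" — the manner, not what was asked.
Option (3) clefts "to the director" — the recipient, not what was asked.
So the congruent reply is (1).

1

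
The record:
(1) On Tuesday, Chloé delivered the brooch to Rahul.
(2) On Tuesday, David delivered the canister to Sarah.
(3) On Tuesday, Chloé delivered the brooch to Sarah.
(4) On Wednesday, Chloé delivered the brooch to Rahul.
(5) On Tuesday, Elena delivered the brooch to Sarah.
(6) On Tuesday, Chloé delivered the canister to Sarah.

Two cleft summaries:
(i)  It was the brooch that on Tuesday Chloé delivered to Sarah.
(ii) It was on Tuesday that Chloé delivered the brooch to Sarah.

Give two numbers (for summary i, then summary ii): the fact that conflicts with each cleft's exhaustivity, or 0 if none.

(i): focus "the brooch". Looking for same agent, recipient, setting (Chloé / Sarah / on Tuesday) with some other thing — fact (6) has the canister there. Refuted.
(ii): focus "on Tuesday". No fact shares same agent, thing, recipient (Chloé / the brooch / Sarah) with a different setting. 0.

6, 0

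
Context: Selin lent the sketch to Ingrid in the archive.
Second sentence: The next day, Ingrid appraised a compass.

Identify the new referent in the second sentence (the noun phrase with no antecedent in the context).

"Ingrid" in the second sentence is given — already mentioned in the context.
"a compass" has no antecedent in the context; it is discourse-new (the indefinite article also signals a new referent).

a compass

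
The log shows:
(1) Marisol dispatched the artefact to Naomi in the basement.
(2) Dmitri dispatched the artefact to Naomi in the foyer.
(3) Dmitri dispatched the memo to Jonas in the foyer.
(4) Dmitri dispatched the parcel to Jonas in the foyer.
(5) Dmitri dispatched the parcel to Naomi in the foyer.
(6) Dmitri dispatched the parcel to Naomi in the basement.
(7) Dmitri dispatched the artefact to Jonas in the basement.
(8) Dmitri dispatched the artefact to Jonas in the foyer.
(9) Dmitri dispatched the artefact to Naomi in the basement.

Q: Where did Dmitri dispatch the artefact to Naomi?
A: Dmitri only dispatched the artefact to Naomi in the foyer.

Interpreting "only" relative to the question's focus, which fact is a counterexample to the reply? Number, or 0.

The question "Where did ...?" targets the setting, so in the reply the focus falls on "in the foyer".
"Only" then excludes alternative settings while the background — same agent, thing, recipient (Dmitri / the artefact / Naomi) — is held fixed.
Fact (9) keeps same agent, thing, recipient (Dmitri / the artefact / Naomi) but has setting = in the basement; that refutes the reply.
(Fact (5) would refute a reading with focus on the thing — but that is not what the question asks.)

9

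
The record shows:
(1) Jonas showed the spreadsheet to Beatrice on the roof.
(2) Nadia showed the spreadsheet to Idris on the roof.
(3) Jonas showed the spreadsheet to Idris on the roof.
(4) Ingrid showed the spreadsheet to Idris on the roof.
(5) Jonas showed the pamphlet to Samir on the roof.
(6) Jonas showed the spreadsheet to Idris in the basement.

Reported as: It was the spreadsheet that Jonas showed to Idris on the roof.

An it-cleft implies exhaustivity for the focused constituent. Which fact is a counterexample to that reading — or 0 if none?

Focus of the cleft: "the spreadsheet" (the thing). Presupposed background: Jonas as agent and Idris as recipient and on the roof as setting.
Exhaustivity: the spreadsheet is the only thing satisfying that background.
No listed fact matches the background with a different thing. Exhaustivity holds.

0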